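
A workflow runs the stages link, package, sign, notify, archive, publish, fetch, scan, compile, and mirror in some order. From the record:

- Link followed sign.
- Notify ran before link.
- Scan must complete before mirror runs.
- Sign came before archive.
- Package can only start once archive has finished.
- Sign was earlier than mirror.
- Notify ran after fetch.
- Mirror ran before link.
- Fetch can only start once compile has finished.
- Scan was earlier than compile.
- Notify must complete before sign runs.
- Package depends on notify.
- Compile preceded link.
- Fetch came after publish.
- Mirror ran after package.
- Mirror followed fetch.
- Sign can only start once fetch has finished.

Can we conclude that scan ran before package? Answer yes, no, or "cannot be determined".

Chain the constraints: scan → compile → fetch → notify → package. Each link is directly stated, so scan comes before package.

yes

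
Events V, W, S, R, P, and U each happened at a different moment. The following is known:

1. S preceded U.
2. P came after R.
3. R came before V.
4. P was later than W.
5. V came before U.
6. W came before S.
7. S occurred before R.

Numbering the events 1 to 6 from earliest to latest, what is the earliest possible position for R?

S and W must both come before R — 2 forced predecessors.
Nothing else is forced ahead of R, so its earliest slot is position 2 + 1 = 3.

3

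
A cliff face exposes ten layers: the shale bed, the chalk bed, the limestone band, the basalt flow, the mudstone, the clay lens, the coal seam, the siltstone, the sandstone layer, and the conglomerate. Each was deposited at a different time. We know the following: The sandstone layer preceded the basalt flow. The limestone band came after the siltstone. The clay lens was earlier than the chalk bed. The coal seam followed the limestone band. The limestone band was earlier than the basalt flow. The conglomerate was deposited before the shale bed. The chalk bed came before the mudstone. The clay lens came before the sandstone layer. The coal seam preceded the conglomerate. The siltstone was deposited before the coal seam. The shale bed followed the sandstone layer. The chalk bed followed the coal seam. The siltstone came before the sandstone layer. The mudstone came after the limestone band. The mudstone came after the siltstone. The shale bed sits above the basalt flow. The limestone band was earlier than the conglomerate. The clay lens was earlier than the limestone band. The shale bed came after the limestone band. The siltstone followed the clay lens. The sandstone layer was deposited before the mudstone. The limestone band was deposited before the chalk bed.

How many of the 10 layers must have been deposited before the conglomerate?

4

Directly stated before the conglomerate: the coal seam and the limestone band.
The clay lens reaches the conglomerate via the clay lens → the limestone band → the conglomerate.
The siltstone reaches the conglomerate via the siltstone → the limestone band → the conglomerate.
No chain forces the mudstone (or any of the others) ahead of the conglomerate.
That's the clay lens, the coal seam, the limestone band, and the siltstone — 4 in all.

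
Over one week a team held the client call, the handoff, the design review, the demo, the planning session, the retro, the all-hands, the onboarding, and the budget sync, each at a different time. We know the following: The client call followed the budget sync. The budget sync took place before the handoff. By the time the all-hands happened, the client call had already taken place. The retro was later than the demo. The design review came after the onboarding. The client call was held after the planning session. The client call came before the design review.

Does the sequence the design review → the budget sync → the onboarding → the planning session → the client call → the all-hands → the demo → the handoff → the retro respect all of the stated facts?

The constraints require the onboarding before the design review, but in the proposed sequence the design review appears ahead of the onboarding. That one violation is enough.

no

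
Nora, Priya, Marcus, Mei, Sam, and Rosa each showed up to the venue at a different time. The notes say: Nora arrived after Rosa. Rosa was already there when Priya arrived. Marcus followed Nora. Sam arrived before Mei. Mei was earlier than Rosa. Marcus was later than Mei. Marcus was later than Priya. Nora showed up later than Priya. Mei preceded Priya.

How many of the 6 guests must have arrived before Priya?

3

Directly stated before Priya: Mei and Rosa.
Sam reaches Priya via Sam → Mei → Priya.
No chain forces Marcus (or any of the others) ahead of Priya.
That's Mei, Rosa, and Sam — 3 in all.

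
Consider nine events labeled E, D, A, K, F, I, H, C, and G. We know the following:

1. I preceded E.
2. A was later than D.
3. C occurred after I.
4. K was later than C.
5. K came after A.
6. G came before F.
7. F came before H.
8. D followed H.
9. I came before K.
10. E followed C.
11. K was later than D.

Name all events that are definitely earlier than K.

Directly stated before K: A, C, D, and I.
F reaches K via F → H → D → K.
G reaches K via G → F → H → D → K.
H reaches K via H → D → K.

A, C, D, F, G, H, I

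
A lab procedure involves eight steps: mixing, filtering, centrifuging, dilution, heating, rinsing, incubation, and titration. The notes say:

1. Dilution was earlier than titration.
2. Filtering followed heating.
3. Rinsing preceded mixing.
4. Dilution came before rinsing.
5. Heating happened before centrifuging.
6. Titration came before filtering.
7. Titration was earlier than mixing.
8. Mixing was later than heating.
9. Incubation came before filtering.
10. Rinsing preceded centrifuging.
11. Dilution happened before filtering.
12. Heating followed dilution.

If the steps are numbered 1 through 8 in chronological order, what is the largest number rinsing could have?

Rinsing must come before centrifuging and mixing — 2 steps forced after it.
Everything else can be placed before rinsing in some valid order, so rinsing can sit as late as position 8 − 2 = 6.

6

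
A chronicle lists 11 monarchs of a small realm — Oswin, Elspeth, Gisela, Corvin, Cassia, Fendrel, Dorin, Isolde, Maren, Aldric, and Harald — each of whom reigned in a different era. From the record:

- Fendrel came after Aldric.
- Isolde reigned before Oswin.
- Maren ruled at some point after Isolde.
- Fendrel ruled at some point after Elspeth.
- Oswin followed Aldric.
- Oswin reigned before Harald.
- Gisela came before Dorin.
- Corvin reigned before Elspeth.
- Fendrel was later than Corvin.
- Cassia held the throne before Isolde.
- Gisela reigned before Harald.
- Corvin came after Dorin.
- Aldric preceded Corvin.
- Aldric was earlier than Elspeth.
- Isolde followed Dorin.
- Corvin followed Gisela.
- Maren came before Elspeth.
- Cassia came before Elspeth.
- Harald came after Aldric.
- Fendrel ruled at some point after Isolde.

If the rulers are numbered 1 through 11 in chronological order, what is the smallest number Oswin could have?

Aldric, Cassia, Dorin, Gisela, and Isolde must all come before Oswin — 5 forced predecessors.
Nothing else is forced ahead of Oswin, so their earliest slot is position 5 + 1 = 6.

6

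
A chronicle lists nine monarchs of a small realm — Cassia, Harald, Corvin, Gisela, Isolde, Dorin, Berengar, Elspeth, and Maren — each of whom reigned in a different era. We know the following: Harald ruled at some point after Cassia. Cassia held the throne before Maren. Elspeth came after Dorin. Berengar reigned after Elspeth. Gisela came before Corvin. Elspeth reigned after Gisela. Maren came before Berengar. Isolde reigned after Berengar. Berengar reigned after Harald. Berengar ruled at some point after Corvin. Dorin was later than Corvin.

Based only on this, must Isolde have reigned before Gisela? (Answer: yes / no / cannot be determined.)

no

Tracing the constraints gives Gisela → Elspeth → Berengar → Isolde, so Gisela must come before Isolde.
That means Isolde cannot be before Gisela.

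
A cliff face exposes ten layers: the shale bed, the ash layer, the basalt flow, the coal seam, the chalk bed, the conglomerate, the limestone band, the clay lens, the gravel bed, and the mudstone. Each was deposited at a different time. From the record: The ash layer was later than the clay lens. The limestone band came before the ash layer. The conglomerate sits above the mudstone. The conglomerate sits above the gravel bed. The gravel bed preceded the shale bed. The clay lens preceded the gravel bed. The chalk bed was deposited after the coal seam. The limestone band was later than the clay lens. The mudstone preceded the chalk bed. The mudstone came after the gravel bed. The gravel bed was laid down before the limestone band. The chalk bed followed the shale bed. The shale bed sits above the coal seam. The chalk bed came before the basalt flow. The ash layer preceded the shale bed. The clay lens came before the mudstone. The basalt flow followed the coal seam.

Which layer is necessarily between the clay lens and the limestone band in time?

the gravel bed

Tracing the constraints gives the clay lens → the gravel bed → the limestone band, so the gravel bed sits after the clay lens and before the limestone band.
No other layer is forced both after the clay lens and before the limestone band.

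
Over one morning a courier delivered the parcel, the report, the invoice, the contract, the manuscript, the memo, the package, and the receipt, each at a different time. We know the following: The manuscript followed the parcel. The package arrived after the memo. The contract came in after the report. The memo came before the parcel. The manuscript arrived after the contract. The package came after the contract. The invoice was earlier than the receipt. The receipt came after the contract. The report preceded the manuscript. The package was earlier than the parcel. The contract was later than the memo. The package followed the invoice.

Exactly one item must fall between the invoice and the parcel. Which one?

Tracing the constraints gives the invoice → the package → the parcel, so the package sits after the invoice and before the parcel.
No other item is forced both after the invoice and before the parcel.

the package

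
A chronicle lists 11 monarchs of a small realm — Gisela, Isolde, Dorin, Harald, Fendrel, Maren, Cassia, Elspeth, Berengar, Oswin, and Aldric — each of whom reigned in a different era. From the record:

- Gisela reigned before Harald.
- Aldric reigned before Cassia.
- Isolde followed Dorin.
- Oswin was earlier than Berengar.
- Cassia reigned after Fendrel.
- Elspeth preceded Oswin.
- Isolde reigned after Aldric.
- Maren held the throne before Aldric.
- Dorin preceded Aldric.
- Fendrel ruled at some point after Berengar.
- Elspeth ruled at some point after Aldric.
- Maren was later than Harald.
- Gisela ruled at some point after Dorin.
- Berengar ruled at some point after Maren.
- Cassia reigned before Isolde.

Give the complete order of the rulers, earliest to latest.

The constraints fix every adjacent pair, so only one ordering works:
Dorin → Gisela → Harald → Maren → Aldric → Elspeth → Oswin → Berengar → Fendrel → Cassia → Isolde.

Dorin, Gisela, Harald, Maren, Aldric, Elspeth, Oswin, Berengar, Fendrel, Cassia, Isolde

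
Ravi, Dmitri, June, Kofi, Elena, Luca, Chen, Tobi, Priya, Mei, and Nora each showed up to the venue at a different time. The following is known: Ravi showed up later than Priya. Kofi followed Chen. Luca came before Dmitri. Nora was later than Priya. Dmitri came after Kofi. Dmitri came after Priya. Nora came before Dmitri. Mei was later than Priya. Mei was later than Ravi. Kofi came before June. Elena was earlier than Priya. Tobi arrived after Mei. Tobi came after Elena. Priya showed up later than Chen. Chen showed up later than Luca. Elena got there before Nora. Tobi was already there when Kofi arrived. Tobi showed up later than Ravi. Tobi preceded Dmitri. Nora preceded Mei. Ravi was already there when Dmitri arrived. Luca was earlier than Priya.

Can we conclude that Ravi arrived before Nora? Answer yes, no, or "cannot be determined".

cannot be determined

No chain of stated constraints runs from Ravi to Nora, and none runs from Nora to Ravi either.
So the relative order of Ravi and Nora is not fixed by the given facts.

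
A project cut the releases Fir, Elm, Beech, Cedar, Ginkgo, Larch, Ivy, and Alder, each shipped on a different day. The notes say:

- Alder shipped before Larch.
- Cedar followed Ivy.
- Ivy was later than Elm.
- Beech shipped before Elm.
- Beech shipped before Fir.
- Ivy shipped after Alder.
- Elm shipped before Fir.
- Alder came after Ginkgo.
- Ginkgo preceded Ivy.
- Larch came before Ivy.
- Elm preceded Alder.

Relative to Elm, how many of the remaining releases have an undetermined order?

1

Forced before Elm: Beech; forced after Elm: Alder, Cedar, Fir, Ivy, and Larch.
That leaves Ginkgo with no forced order relative to Elm — 1.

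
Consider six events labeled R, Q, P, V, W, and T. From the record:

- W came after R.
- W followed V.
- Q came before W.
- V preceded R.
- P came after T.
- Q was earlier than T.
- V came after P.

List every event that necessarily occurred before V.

Directly stated before V: P.
Q reaches V via Q → T → P → V.
T reaches V via T → P → V.

P, Q, T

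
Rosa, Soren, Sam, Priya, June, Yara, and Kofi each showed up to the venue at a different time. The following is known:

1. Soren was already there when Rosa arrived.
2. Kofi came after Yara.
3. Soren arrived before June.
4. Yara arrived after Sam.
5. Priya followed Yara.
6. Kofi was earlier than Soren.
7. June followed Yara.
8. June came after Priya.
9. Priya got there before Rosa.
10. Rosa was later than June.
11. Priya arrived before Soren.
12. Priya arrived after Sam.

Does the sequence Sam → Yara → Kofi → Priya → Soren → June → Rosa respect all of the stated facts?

Check each stated constraint against the proposed order — e.g. Priya is ahead of Rosa; Yara is ahead of June. Every pair is in the required order; nothing is violated.

yes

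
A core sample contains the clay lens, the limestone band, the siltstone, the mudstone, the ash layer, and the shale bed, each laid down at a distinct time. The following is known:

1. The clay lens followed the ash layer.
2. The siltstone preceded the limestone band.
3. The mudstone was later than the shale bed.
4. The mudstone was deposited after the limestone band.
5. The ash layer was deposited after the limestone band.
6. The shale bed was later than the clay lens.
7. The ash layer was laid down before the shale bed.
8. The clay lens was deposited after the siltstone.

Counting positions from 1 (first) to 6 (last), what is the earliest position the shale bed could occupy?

5

The ash layer, the clay lens, the limestone band, and the siltstone must all come before the shale bed — 4 forced predecessors.
Nothing else is forced ahead of the shale bed, so its earliest slot is position 4 + 1 = 5.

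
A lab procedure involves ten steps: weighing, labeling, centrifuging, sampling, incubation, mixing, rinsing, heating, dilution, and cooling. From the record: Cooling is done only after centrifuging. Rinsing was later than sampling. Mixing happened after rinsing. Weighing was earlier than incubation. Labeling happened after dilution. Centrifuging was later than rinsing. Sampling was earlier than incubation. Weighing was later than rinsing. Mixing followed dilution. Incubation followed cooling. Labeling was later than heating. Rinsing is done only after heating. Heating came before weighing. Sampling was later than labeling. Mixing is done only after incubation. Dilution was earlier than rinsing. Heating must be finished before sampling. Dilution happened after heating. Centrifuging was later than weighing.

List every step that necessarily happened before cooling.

centrifuging, dilution, heating, labeling, rinsing, sampling, weighing

Directly stated before cooling: centrifuging.
Dilution reaches cooling via dilution → rinsing → centrifuging → cooling.
Heating reaches cooling via heating → rinsing → centrifuging → cooling.
Labeling reaches cooling via labeling → sampling → rinsing → centrifuging → cooling.
Likewise rinsing, sampling, and weighing each reach cooling by chaining the stated constraints.
No chain forces mixing (or any of the others) ahead of cooling.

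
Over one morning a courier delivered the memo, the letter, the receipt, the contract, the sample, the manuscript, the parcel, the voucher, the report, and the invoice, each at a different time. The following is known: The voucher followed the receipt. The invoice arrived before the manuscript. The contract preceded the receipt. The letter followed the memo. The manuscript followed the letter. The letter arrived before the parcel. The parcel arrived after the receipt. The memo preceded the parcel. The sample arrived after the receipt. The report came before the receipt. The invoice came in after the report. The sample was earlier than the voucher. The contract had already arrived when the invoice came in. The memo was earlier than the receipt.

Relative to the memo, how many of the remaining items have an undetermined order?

Forced after the memo: the letter, the manuscript, the parcel, the receipt, the sample, and the voucher.
That leaves the contract, the invoice, and the report with no forced order relative to the memo — 3.

3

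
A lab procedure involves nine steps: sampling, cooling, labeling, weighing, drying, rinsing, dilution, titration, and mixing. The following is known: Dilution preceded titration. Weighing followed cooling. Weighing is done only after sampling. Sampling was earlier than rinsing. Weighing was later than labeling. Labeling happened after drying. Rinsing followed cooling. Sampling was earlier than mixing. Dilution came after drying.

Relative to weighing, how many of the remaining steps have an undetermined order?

Forced before weighing: cooling, drying, labeling, and sampling.
That leaves dilution, mixing, rinsing, and titration with no forced order relative to weighing — 4.

4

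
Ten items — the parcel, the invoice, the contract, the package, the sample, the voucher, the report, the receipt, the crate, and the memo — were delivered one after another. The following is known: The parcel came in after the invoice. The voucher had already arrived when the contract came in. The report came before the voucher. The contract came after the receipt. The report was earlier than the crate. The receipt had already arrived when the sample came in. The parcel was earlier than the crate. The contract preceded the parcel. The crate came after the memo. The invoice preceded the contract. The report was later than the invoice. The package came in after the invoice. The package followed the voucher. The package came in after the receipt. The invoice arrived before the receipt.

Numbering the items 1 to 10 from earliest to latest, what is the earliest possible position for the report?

The invoice must come before the report — 1 forced predecessor.
Nothing else is forced ahead of the report, so its earliest slot is position 1 + 1 = 2.

2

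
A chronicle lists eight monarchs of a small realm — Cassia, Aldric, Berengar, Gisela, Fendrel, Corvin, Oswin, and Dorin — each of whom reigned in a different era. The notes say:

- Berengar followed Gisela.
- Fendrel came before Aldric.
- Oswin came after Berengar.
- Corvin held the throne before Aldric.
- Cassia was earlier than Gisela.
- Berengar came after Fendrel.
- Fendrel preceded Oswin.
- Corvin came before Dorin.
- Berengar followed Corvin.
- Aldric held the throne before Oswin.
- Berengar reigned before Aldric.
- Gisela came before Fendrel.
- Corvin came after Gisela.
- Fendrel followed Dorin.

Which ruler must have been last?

Oswin

Every other ruler has a chain of constraints placing them before Oswin, so Oswin is last.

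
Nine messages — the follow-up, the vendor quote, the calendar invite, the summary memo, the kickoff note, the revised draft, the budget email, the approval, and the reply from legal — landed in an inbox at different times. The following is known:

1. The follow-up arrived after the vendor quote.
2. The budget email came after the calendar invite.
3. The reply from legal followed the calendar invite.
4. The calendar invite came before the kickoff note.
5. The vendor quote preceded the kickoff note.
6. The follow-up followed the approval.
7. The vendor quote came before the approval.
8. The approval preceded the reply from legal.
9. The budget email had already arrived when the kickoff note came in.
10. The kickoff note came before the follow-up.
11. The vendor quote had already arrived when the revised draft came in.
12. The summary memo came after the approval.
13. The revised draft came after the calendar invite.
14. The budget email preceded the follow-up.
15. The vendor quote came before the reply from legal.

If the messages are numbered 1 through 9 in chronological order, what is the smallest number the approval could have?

The vendor quote must come before the approval — 1 forced predecessor.
Nothing else is forced ahead of the approval, so its earliest slot is position 1 + 1 = 2.

2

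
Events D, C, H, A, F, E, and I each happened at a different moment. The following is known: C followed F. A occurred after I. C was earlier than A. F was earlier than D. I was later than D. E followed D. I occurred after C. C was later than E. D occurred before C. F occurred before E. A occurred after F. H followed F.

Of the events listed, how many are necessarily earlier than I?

4

Directly stated before I: C and D.
E reaches I via E → C → I.
F reaches I via F → C → I.
That's C, D, E, and F — 4 in all.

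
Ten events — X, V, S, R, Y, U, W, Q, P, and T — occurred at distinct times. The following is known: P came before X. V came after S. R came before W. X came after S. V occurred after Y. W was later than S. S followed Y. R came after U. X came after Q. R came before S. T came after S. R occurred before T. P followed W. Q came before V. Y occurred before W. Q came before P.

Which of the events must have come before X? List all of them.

P, Q, R, S, U, W, Y

Directly stated before X: P, Q, and S.
R reaches X via R → S → X.
U reaches X via U → R → S → X.
W reaches X via W → P → X.
Likewise Y reaches X by chaining the stated constraints.
No chain forces V (or any of the others) ahead of X.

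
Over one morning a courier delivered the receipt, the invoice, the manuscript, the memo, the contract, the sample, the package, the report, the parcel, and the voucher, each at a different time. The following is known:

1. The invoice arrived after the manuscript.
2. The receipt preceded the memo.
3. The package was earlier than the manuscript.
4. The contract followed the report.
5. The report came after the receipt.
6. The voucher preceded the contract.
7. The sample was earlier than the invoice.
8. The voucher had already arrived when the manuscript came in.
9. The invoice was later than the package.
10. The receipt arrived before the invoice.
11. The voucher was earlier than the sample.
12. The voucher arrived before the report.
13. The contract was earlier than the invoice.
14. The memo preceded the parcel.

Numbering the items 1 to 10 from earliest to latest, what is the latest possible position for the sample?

9

The sample must come before the invoice — 1 item forced after it.
Everything else can be placed before the sample in some valid order, so the sample can sit as late as position 10 − 1 = 9.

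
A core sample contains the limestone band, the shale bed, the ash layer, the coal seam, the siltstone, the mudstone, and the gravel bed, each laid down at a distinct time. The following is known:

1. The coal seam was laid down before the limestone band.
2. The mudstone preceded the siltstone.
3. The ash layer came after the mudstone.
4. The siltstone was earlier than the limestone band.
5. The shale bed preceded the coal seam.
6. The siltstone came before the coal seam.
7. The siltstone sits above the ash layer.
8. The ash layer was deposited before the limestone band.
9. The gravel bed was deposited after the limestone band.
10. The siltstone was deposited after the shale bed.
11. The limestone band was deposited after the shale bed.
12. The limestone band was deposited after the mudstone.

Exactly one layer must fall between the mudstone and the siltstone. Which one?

the ash layer

Tracing the constraints gives the mudstone → the ash layer → the siltstone, so the ash layer sits after the mudstone and before the siltstone.
No other layer is forced both after the mudstone and before the siltstone.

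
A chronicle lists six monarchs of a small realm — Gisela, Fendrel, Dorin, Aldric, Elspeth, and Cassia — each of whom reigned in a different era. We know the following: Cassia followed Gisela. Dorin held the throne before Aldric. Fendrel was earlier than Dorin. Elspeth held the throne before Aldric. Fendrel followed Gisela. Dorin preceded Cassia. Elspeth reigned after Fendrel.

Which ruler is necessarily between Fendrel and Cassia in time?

Tracing the constraints gives Fendrel → Dorin → Cassia, so Dorin sits after Fendrel and before Cassia.
No other ruler is forced both after Fendrel and before Cassia.

Dorin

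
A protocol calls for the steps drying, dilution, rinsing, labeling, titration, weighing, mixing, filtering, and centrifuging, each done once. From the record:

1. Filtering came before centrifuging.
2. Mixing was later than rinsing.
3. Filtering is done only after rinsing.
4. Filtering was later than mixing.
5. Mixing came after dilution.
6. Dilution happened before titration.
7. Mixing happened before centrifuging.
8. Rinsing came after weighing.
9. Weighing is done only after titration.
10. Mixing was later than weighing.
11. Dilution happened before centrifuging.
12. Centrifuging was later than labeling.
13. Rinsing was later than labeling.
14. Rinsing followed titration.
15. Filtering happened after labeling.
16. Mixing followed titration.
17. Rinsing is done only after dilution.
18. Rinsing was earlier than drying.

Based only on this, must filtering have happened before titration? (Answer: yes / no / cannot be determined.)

Tracing the constraints gives titration → mixing → filtering, so titration must come before filtering.
That means filtering cannot be before titration.

no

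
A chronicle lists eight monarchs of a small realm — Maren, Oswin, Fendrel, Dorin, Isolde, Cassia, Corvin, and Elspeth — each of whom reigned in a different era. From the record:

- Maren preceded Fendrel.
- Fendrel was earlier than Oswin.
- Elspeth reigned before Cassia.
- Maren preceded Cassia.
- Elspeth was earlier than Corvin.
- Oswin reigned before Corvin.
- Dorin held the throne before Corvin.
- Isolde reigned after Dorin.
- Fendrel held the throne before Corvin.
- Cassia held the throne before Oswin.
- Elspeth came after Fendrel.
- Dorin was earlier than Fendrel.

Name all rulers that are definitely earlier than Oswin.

Cassia, Dorin, Elspeth, Fendrel, Maren

Directly stated before Oswin: Cassia and Fendrel.
Dorin reaches Oswin via Dorin → Fendrel → Oswin.
Elspeth reaches Oswin via Elspeth → Cassia → Oswin.
Maren reaches Oswin via Maren → Fendrel → Oswin.
No chain forces Corvin (or any of the others) ahead of Oswin.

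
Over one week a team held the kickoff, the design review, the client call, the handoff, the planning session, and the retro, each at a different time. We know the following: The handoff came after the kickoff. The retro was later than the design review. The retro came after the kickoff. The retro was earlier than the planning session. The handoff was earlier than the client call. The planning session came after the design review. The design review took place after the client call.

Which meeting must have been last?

Every other meeting has a chain of constraints placing it before the planning session, so the planning session is last.

the planning session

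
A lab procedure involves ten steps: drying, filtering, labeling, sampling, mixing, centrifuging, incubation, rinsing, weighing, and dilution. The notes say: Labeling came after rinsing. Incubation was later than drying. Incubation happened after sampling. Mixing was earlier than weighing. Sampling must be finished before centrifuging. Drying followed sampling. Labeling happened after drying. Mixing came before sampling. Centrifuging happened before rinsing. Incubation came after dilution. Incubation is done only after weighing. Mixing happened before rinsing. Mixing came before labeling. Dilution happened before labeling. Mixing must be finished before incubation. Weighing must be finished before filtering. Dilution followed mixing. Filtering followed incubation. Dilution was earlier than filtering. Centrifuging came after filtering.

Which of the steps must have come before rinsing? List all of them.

Directly stated before rinsing: centrifuging and mixing.
Dilution reaches rinsing via dilution → filtering → centrifuging → rinsing.
Drying reaches rinsing via drying → incubation → filtering → centrifuging → rinsing.
Filtering reaches rinsing via filtering → centrifuging → rinsing.
Likewise incubation, sampling, and weighing each reach rinsing by chaining the stated constraints.

centrifuging, dilution, drying, filtering, incubation, mixing, sampling, weighing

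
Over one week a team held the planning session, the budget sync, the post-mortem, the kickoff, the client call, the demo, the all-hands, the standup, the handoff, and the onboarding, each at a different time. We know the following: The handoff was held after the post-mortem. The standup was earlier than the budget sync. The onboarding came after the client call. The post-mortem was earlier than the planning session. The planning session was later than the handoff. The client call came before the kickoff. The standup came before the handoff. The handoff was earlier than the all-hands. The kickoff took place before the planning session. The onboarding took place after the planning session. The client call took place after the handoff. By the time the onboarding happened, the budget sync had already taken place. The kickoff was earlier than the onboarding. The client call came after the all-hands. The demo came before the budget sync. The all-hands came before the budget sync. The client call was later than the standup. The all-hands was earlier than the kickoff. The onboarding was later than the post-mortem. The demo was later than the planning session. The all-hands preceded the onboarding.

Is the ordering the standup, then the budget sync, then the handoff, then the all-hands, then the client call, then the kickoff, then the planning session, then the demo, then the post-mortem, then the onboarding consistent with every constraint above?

no

The constraints require the post-mortem before the handoff, but in the proposed sequence the handoff appears ahead of the post-mortem. That one violation is enough.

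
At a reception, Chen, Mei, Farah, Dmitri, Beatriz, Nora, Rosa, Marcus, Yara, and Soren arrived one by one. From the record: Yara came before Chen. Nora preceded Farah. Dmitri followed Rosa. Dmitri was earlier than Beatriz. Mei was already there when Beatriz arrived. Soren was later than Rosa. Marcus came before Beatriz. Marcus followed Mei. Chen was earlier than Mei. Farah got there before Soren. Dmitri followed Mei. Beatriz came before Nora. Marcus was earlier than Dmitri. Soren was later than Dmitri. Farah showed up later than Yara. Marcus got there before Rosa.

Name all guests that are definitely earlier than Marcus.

Chen, Mei, Yara

Directly stated before Marcus: Mei.
Chen reaches Marcus via Chen → Mei → Marcus.
Yara reaches Marcus via Yara → Chen → Mei → Marcus.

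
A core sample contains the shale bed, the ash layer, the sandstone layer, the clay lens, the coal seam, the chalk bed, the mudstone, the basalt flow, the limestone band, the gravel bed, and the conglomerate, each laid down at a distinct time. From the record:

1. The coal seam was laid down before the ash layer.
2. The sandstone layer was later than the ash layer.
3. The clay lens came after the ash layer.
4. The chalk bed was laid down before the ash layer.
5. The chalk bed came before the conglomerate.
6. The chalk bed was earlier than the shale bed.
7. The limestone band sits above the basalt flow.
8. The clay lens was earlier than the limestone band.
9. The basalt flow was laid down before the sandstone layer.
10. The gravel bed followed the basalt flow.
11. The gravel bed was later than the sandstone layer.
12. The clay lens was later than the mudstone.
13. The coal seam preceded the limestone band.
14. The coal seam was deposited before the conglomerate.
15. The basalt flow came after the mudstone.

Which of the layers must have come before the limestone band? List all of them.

Directly stated before the limestone band: the basalt flow, the clay lens, and the coal seam.
The ash layer reaches the limestone band via the ash layer → the clay lens → the limestone band.
The chalk bed reaches the limestone band via the chalk bed → the ash layer → the clay lens → the limestone band.
The mudstone reaches the limestone band via the mudstone → the basalt flow → the limestone band.

the ash layer, the basalt flow, the chalk bed, the clay lens, the coal seam, the mudstone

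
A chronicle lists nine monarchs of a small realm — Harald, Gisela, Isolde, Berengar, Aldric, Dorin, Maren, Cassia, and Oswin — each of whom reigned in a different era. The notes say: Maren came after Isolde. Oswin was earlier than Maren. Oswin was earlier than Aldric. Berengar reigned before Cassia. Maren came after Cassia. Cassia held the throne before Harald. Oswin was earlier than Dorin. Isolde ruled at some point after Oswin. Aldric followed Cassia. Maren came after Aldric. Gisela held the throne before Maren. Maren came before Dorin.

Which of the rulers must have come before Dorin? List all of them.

Aldric, Berengar, Cassia, Gisela, Isolde, Maren, Oswin

Directly stated before Dorin: Maren and Oswin.
Aldric reaches Dorin via Aldric → Maren → Dorin.
Berengar reaches Dorin via Berengar → Cassia → Maren → Dorin.
Cassia reaches Dorin via Cassia → Maren → Dorin.
Likewise Gisela and Isolde each reach Dorin by chaining the stated constraints.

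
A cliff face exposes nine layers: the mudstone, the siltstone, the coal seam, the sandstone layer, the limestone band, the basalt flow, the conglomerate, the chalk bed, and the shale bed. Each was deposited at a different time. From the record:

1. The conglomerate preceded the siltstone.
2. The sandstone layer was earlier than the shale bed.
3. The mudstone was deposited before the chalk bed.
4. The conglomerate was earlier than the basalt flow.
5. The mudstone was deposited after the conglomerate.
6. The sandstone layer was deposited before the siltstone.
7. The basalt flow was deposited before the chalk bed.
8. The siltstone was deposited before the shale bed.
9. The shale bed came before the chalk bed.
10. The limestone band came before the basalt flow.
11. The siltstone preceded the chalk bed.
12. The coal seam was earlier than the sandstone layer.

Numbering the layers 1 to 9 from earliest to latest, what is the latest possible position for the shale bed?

The shale bed must come before the chalk bed — 1 layer forced after it.
Everything else can be placed before the shale bed in some valid order, so the shale bed can sit as late as position 9 − 1 = 8.

8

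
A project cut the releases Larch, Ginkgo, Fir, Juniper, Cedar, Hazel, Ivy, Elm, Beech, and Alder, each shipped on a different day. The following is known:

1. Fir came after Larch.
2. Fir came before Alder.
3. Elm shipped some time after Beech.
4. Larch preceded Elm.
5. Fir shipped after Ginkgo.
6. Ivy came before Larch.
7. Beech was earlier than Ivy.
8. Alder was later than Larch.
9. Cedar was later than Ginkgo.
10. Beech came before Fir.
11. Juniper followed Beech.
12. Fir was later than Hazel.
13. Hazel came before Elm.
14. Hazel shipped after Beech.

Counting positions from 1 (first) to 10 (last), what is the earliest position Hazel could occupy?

2

Beech must come before Hazel — 1 forced predecessor.
Nothing else is forced ahead of Hazel, so its earliest slot is position 1 + 1 = 2.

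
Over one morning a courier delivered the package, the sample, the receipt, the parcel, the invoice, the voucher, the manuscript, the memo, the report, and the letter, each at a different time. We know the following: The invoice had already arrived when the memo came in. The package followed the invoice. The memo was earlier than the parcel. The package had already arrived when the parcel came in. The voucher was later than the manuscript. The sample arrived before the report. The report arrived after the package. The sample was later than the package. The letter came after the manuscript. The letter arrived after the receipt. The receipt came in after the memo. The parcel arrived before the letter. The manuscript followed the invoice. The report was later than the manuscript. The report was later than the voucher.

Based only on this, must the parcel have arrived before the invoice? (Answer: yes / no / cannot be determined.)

no

Tracing the constraints gives the invoice → the package → the parcel, so the invoice must come before the parcel.
That means the parcel cannot be before the invoice.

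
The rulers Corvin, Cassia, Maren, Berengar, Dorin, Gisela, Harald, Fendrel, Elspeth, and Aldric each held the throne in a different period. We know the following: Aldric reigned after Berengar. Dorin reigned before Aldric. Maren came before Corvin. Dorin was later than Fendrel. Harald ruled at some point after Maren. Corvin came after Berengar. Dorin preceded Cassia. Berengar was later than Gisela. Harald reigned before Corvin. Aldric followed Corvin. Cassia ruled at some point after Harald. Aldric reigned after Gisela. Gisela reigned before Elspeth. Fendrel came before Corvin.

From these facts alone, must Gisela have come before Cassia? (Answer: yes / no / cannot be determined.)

No chain of stated constraints runs from Gisela to Cassia, and none runs from Cassia to Gisela either.
So the relative order of Gisela and Cassia is not fixed by the given facts.

cannot be determined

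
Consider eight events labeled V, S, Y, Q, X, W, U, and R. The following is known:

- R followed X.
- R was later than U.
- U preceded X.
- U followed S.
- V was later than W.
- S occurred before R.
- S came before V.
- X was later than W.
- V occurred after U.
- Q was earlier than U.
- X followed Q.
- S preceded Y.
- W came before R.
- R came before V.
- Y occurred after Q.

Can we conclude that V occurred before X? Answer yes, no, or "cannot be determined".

no

Tracing the constraints gives X → R → V, so X must come before V.
That means V cannot be before X.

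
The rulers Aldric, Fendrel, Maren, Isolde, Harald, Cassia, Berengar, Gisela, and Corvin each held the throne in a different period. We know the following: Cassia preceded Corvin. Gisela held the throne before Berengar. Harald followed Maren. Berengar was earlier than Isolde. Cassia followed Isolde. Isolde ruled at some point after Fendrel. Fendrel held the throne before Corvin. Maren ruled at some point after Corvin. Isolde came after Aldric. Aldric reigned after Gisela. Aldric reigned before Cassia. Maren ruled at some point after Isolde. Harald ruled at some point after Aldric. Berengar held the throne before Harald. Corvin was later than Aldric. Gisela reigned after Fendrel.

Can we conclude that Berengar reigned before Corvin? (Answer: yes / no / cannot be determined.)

yes

Chain the constraints: Berengar → Isolde → Cassia → Corvin. Each link is directly stated, so Berengar comes before Corvin.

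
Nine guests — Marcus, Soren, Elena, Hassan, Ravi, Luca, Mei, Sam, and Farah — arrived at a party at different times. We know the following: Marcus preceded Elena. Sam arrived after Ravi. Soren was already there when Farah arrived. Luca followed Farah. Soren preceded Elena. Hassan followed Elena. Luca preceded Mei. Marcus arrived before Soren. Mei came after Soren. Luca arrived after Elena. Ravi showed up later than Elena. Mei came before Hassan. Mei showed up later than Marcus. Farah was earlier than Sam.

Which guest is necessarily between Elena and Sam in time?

Tracing the constraints gives Elena → Ravi → Sam, so Ravi sits after Elena and before Sam.
No other guest is forced both after Elena and before Sam.

Ravi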